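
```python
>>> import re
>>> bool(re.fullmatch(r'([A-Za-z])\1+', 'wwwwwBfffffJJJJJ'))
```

A backreference is literal: `\1` must see the identical characters the first group matched.
`re.fullmatch` is like wrapping the pattern in `^…$` (in single-line mode).
Here the string isn't matched end-to-end, so the call returns None, and `bool(None)` is False.

False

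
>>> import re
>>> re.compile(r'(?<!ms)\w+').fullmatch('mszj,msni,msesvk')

`fullmatch` succeeds only if the pattern covers the string from start to end.
Here the string isn't matched end-to-end, so the call returns None.

None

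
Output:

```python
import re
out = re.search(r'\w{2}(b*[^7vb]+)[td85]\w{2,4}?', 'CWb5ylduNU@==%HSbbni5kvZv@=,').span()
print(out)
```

(0, 9)

The pattern matches exactly 2 of a word character; then zero or more of the literal 'b', then one or more of any character except [7vb] (captured); then one of [td85], then 2 to 4 of a word character (lazy).
`re.search` scans for the first position where the pattern succeeds.
The match spans [0:9] → 'CWb5ylduN'.
Captured: group 1 = 'b5yl'.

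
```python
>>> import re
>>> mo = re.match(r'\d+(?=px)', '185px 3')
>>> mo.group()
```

'185'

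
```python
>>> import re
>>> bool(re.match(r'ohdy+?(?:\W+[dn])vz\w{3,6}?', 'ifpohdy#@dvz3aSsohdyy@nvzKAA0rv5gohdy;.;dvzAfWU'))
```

The pattern matches the literal 'ohd', then one or more of a literal 'y' (lazy); then one or more of a non-word character, then one of [dn] (non-capturing group); then the literal 'vz', then 3 to 6 of a word character (lazy).
`re.match` only tries the pattern at the start of the string.
Here the string doesn't start with a match, so the call returns None, and `bool(None)` is False.

False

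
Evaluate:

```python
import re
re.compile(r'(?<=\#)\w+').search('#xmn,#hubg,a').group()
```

'xmn'

The positive lookaround only admits positions where the adjacent text matches; those characters stay outside the span.
The match spans [1:4] → 'xmn'.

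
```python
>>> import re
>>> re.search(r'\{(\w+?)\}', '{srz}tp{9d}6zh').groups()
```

`re.search` tries every starting position until one works.
The match spans [0:5] → '{srz}'.
Captured: group 1 = 'srz'.

('srz',)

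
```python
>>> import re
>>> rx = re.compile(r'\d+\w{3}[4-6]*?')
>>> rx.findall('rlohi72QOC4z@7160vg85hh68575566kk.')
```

['72QOC', '7160vg8', '5hh6', '8575566kk']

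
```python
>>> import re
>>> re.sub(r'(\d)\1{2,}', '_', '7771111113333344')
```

A backreference is literal: `\1` must see the identical characters the first group matched.
Each match is replaced by '_'.

'___44'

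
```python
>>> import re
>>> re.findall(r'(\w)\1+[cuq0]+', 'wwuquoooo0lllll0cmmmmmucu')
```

['w', 'o', 'l', 'm']

`\1` is not a pattern — it's the concrete string captured by group 1, re-applied verbatim.
Because there's exactly one group, `findall` drops the full match and keeps group 1 from each hit.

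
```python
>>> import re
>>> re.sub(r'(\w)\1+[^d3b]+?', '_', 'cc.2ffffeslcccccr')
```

`\1` is not a pattern — it's the concrete string captured by group 1, re-applied verbatim.
`sub` substitutes '_' at each match site.

'_2_sl_'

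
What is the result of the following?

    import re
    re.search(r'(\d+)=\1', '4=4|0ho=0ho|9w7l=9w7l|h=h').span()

(0, 3)

`\1` has to match the exact text group 1 already captured.
The match spans [0:3] → '4=4'.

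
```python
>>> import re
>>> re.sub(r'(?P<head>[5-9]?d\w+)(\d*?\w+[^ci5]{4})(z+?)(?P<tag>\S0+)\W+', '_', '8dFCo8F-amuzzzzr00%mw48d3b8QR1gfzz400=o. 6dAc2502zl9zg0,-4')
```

'_mw4_o. _4'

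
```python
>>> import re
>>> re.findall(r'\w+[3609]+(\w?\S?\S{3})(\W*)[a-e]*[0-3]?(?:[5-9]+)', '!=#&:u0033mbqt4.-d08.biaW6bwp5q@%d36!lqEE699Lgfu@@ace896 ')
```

Pattern: one or more of a word character, then one or more of one of [3609]; then optionally a word character, then optionally a non-whitespace character, then exactly 3 of a non-whitespace character (captured); then zero or more of a non-word character (captured); then zero or more of a character in [a-e], then optionally a character in [0-3]; then one or more of a character in [5-9] (non-capturing group).
Matches: at [5:20] match 'u0033mbqt4.-d08', groups = ('mbqt4', '.-'); at [21:36] match 'biaW6bwp5q@%d36', groups = ('bwp5q', '@%'); at [37:56] match 'lqEE699Lgfu@@ace896', groups = ('Lgfu@', '@').
2 groups means each result is a tuple of 2 captured strings — 3 here.

[('mbqt4', '.-'), ('bwp5q', '@%'), ('Lgfu@', '@')]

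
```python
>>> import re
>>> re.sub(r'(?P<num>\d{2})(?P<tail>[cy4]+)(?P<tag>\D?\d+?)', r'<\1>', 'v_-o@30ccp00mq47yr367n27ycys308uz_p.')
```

A non-greedy quantifier consumes as few characters as it can — just enough that the remainder of the pattern still matches from where it stops; whatever follows it matches normally.
The replacement refers to a captured group, so each match is rewritten using its own captured text.

'v_-o@<30>0mq<47>67n<27>08uz_p.'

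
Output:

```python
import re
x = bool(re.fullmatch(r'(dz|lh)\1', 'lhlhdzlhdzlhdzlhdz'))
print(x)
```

False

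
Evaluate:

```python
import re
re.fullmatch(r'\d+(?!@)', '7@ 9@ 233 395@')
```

None

`re.fullmatch` requires the pattern to consume the entire string.
Here the pattern can't cover the whole string, so the call returns None.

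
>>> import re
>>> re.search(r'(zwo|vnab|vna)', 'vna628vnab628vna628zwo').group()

'vna'

`search` walks the string left to right and returns the first match it finds.
The match spans [0:3] → 'vna'.
Captured: group 1 = 'vna'.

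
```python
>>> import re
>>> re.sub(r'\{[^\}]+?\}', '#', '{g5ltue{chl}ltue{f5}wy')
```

Each match is replaced by '#'.

'#ltue#wy'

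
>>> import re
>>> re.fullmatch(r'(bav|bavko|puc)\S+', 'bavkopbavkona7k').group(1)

'bav'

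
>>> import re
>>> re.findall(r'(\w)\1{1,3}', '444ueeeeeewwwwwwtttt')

['4', 'e', 'e', 'w', 'w', 't']

After group 1 captures some text, `\1` only succeeds where that same text appears again.
With a single group, `findall` returns only what that group captured — 6 items.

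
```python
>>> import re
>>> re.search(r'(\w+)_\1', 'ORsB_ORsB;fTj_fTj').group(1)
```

After group 1 captures some text, `\1` only succeeds where that same text appears again.
Unlike `match`, `search` isn't anchored — it looks for the pattern anywhere in the string.
The match spans [0:9] → 'ORsB_ORsB'.
Captured: group 1 = 'ORsB'.

'ORsB'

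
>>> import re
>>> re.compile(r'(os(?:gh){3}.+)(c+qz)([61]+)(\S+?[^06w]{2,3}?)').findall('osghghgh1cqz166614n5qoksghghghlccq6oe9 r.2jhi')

[('osghghgh1', 'cqz', '16661', '4n5')]

The pattern matches the literal 'os', then the literal 'gh' repeated 3 times, then one or more of any character (captured); then one or more of a literal 'c', then the literal 'qz' (captured); then one or more of one of [61] (captured); then one or more of a non-whitespace character (lazy), then 2 to 3 of any character except [06w] (lazy) (captured).
`findall` packs the 4 group values into a tuple for every match.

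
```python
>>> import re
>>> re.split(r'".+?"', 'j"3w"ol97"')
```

['j', 'ol97"']

A `+?`/`*?`/`{m,n}?` starts at its minimum and grows only as far as needed for what follows to match.
Matches to split on: at [1:5] → '"3w"'.
Each match becomes a cut point; 2 segments remain.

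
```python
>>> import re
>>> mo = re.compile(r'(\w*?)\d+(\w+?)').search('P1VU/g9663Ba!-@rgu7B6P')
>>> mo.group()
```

'P1V'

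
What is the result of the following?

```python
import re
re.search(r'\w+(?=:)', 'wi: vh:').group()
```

'wi'

The `(?=…)`/`(?<=…)` assertion just peeks at neighbouring text; it doesn't advance the match position.
The match spans [0:2] → 'wi'.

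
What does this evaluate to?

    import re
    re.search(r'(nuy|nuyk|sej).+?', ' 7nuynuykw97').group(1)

'nuy'

`re.search` scans for the first position where the pattern succeeds.
The match spans [2:6] → 'nuyn'.
Captured: group 1 = 'nuy'.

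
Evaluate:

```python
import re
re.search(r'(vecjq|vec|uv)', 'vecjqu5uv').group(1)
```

'vecjq'

The match spans [0:5] → 'vecjq'.
Captured: group 1 = 'vecjq'.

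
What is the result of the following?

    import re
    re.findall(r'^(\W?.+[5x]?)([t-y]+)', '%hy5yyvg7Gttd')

Pattern: anchored at the start of the string; then optionally a non-word character, then one or more of any character, then optionally one of [5x] (captured); then one or more of a character in [t-y] (captured).
2 groups means the one result is a tuple of 2 captured strings — 1 here.

[('%hy5yyvg7Gt', 't')]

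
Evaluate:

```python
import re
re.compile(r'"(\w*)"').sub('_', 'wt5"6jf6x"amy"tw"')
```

Every occurrence is swapped for '_'.

'wt5_amy_'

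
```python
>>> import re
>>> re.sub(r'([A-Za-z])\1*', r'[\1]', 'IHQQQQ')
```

'[I][H][Q]'

`\1` is not a pattern — it's the concrete string captured by group 1, re-applied verbatim.
Matches: at [0:1] → 'I'; at [1:2] → 'H'; at [2:6] → 'QQQQ'.
Each match is replaced using the text its own group 1 captured.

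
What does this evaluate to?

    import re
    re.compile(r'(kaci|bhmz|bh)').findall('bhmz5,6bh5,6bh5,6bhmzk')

Branches in `(...|...)` are attempted left-to-right; the first branch that allows the whole pattern to succeed is taken.
One capturing group, so `findall` returns just the captured substring from each match — 4 in all.

['bhmz', 'bh', 'bh', 'bhmz']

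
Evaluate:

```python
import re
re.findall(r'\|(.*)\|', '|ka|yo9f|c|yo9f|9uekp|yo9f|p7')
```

Matches: at [0:27] match '|ka|yo9f|c|yo9f|9uekp|yo9f|', group 1 = 'ka|yo9f|c|yo9f|9uekp|yo9f'.
One capturing group, so `findall` returns just the captured substring from the one match — 1 in all.

['ka|yo9f|c|yo9f|9uekp|yo9f']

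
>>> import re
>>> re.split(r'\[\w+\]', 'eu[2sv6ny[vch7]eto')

Matches to split on: at [9:15] → '[vch7]'.
Splitting on the pattern gives 2 pieces.

['eu[2sv6ny', 'eto']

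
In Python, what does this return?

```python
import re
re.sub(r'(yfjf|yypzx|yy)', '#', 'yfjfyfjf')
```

'##'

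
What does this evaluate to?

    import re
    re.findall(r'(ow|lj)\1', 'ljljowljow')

A backreference is literal: `\1` must see the identical characters the first group matched.
One capturing group, so `findall` returns just the captured substring from the one match — 1 in all.

['lj']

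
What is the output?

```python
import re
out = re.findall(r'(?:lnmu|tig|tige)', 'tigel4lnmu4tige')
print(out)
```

['tig', 'lnmu', 'tig']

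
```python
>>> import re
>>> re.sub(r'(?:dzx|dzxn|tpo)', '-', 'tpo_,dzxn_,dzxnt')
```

`|` is ordered: at each position the engine commits to the first alternative that works.
Matches: at [0:3] → 'tpo'; at [5:8] → 'dzx'; at [11:14] → 'dzx'.
Every occurrence is swapped for '-'.

'-_,-n_,-nt'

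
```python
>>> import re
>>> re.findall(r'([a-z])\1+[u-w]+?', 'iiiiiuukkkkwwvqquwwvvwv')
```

['i', 'k', 'q', 'w']

A backreference is literal: `\1` must see the identical characters the first group matched.
Scanning left to right: at [0:6] match 'iiiiiu', group 1 = 'i'; at [7:12] match 'kkkkw', group 1 = 'k'; at [14:17] match 'qqu', group 1 = 'q'; at [17:20] match 'wwv', group 1 = 'w'.
`findall` collects group 1 from each match (4 total).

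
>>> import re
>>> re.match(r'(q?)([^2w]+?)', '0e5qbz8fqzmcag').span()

This matches optionally a literal 'q' (captured); then one or more of any character except [2w] (lazy) (captured).
Lazy quantifiers expand one character at a time until the remainder of the pattern can match.
`match` is anchored at position 0; if the pattern doesn't fit there, it returns None.
The match spans [0:1] → '0'.
Captured: group 1 = '', group 2 = '0'.

(0, 1)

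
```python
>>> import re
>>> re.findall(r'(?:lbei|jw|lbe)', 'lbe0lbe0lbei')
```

['lbe', 'lbe', 'lbei']

Branches in `(...|...)` are attempted left-to-right; the first branch that allows the whole pattern to succeed is taken.
Walking the string: at [0:3] → 'lbe'; at [4:7] → 'lbe'; at [8:12] → 'lbei'.
`findall` yields the raw match text (3 of them) because the pattern has no groups.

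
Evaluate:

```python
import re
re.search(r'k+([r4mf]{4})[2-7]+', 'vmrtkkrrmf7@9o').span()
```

(4, 11)

The match spans [4:11] → 'kkrrmf7'.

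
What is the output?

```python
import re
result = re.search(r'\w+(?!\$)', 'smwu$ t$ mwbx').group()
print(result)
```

smw

`(?!…)`/`(?<!…)` only lets a position through if the neighbouring text does NOT match; no characters are consumed.
The match spans [0:3] → 'smw'.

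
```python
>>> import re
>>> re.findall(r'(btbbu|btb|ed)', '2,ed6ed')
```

['ed', 'ed']

With a single group, `findall` returns only what that group captured — 2 items.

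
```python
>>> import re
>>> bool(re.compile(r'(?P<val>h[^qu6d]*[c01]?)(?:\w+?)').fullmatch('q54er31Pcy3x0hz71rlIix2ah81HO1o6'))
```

False

`re.fullmatch` requires the pattern to consume the entire string.
Here there's no way to consume every character, so the call returns None, and `bool(None)` is False.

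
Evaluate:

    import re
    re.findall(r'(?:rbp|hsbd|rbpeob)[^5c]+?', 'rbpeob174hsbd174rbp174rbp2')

['rbpe', 'hsbd1', 'rbp1', 'rbp2']

Branches in `(...|...)` are attempted left-to-right; the first branch that allows the whole pattern to succeed is taken.
With no groups in the pattern, `findall` gives back each whole match — 4 here.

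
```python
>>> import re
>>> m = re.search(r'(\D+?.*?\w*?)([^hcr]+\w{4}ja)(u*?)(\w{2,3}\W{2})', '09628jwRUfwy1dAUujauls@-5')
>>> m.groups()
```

('j', 'wRUfwy1dAUuja', '', 'uls@-')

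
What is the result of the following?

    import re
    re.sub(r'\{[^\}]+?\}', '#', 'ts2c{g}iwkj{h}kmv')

'ts2c#iwkj#kmv'

Each match is replaced by '#'.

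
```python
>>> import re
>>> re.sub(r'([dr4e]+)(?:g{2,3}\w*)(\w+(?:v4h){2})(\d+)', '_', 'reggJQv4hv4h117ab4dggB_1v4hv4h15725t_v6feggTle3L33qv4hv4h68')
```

'_'

This matches one or more of one of [dr4e] (captured); then 2 to 3 of a literal 'g', then zero or more of a word character (non-capturing group); then one or more of a word character, then the literal 'v4h' repeated 2 times (captured); then one or more of a digit (captured).
Matches: at [0:59] → 'reggJQv4hv4h117ab4dggB_1v4hv4h15725t_v6feggTle3L33qv4hv4h68'.
Each match is replaced by '_'.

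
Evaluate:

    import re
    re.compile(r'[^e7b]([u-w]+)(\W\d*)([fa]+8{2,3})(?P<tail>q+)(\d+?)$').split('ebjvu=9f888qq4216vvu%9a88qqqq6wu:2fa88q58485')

['ebjvu=9f888qq4216vvu%9a88qqqq', 'wu', ':2', 'fa88', 'q', '58485', '']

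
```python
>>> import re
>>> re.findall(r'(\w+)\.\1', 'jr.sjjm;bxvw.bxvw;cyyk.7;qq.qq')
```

`\1` has to match the exact text group 1 already captured.
Matches: at [8:17] match 'bxvw.bxvw', group 1 = 'bxvw'; at [25:30] match 'qq.qq', group 1 = 'qq'.
Because there's exactly one group, `findall` drops the full match and keeps group 1 from each hit.

['bxvw', 'qq']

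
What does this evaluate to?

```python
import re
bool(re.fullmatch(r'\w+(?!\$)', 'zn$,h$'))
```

False

`re.fullmatch` requires the pattern to consume the entire string.
Here the string isn't matched end-to-end, so the call returns None, and `bool(None)` is False.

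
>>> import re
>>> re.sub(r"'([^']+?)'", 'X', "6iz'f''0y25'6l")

Matches: at [3:6] → "'f'"; at [6:12] → "'0y25'".
`sub` substitutes 'X' at each match site.

'6izXX6l'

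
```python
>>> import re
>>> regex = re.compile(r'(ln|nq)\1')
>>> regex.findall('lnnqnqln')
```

['nq']

`\1` has to match the exact text group 1 already captured.
`findall` collects group 1 from the one match (1 total).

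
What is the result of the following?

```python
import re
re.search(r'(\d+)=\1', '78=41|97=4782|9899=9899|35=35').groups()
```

('9899',)

A backreference is literal: `\1` must see the identical characters the first group matched.
`search` walks the string left to right and returns the first match it finds.
The match spans [14:23] → '9899=9899'.
Captured: group 1 = '9899'.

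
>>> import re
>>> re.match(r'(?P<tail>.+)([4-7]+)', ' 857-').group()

' 857'

With `match`, the pattern is implicitly anchored at the beginning.
The match spans [0:4] → ' 857'.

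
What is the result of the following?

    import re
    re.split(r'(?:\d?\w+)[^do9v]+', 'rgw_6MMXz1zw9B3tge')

The pattern matches optionally a digit, then one or more of a word character (non-capturing group); then one or more of any character except [do9v].
The string is cut at each match, leaving 2 pieces.

['', '']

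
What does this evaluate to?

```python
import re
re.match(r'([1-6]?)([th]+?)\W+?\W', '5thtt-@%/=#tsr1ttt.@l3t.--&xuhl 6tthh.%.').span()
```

Pattern: optionally a character in [1-6] (captured); then one or more of one of [th] (lazy) (captured); then one or more of a non-word character (lazy), then a non-word character.
With `match`, the pattern is implicitly anchored at the beginning.
The match spans [0:7] → '5thtt-@'.
Captured: group 1 = '5', group 2 = 'thtt'.

(0, 7)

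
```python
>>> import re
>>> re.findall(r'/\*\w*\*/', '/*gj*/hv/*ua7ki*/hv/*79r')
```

['/*gj*/', '/*ua7ki*/']

Scanning left to right: at [0:6] → '/*gj*/'; at [8:17] → '/*ua7ki*/'.
`findall` yields the raw match text (2 of them) because the pattern has no groups.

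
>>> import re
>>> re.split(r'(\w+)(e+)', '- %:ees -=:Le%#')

['- %:', 'e', 'e', 's -=:', 'L', 'e', '%#']

This matches one or more of a word character (captured); then one or more of a literal 'e' (captured).
Matches to split on: at [4:6] → 'ee'; at [11:13] → 'Le'.
Because the pattern has a capturing group, `split` also inserts each captured text between the pieces.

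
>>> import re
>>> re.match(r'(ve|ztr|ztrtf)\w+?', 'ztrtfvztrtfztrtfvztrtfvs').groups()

The regex engine tests alternatives in the order written; an earlier branch that matches wins even if a later one would match more.
`re.match` won't scan ahead — the pattern has to work from the very first character.
The match spans [0:4] → 'ztrt'.
Captured: group 1 = 'ztr'.

('ztr',)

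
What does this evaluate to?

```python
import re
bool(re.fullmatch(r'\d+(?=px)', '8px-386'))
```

`fullmatch` succeeds only if the pattern covers the string from start to end.
Here there's no way to consume every character, so the call returns None, and `bool(None)` is False.

False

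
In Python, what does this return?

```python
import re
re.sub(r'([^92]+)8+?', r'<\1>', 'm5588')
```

'<m558>'

This matches one or more of any character except [92] (captured); then one or more of a literal '8' (lazy).
Matches: at [0:5] → 'm5588'.
The replacement refers to a captured group, so each match is rewritten using its own captured text.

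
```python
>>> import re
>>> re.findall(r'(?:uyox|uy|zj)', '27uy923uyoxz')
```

['uy', 'uyox']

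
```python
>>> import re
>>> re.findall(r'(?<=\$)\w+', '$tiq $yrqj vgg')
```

The `(?=…)`/`(?<=…)` assertion just peeks at neighbouring text; it doesn't advance the match position.
Scanning left to right: at [1:4] → 'tiq'; at [6:10] → 'yrqj'.
Since nothing is captured, `findall` lists the 2 matched substrings directly.

['tiq', 'yrqj']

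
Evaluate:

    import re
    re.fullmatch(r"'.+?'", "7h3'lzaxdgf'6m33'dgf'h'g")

None

`re.fullmatch` requires the pattern to consume the entire string.
Here the string isn't matched end-to-end, so the call returns None.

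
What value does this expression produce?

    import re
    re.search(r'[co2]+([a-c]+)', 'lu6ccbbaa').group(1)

'bbaa'

The match spans [3:9] → 'ccbbaa'.
Captured: group 1 = 'bbaa'.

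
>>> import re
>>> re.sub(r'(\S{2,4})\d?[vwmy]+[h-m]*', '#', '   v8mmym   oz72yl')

'   #   #'

The pattern matches 2 to 4 of a non-whitespace character (captured); then optionally a digit, then one or more of one of [vwmy], then zero or more of a character in [h-m].
Matches: at [3:9] → 'v8mmym'; at [12:18] → 'oz72yl'.
Each match is replaced by '#'.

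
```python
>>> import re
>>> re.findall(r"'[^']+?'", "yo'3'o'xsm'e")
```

["'3'", "'xsm'"]

`findall` yields the raw match text (2 of them) because the pattern has no groups.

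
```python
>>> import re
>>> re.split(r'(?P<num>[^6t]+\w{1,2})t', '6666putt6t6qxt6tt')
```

['6666', 'put', '6t6', 'qxt6', 't']

Pattern: one or more of any character except [6t], then 1 to 2 of a word character (captured as 'num'); then a literal 't'.
`re.split` interleaves the captured-group text with the surrounding fragments.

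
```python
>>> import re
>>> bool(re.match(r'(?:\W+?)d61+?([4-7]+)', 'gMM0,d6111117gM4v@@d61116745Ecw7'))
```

False

The pattern matches one or more of a non-word character (lazy) (non-capturing group); then the literal 'd6', then one or more of the literal '1' (lazy); then one or more of a character in [4-7] (captured).
`re.match` only tries the pattern at the start of the string.
Here position 0 doesn't satisfy it, so the call returns None, and `bool(None)` is False.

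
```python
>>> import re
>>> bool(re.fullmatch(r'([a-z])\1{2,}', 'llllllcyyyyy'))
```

False

`re.fullmatch` requires the pattern to consume the entire string.
Here the pattern can't cover the whole string, so the call returns None, and `bool(None)` is False.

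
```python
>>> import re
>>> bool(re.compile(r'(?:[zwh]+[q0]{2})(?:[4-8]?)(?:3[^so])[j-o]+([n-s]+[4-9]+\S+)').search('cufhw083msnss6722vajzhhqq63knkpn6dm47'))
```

This matches one or more of one of [zwh], then exactly 2 of one of [q0] (non-capturing group); then optionally a character in [4-8] (non-capturing group); then the literal '3', then any character except [so] (non-capturing group); then one or more of a character in [j-o]; then one or more of a character in [n-s], then one or more of a character in [4-9], then one or more of a non-whitespace character (captured).
The match spans [20:37] → 'zhhqq63knkpn6dm47'.

True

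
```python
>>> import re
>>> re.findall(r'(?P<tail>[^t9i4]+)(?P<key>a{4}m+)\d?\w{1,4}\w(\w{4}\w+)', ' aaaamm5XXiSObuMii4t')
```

[(' ', 'aaaamm', 'buMii4t')]

This matches one or more of any character except [t9i4] (captured as 'tail'); then exactly 4 of the literal 'a', then one or more of the literal 'm' (captured as 'key'); then optionally a digit, then 1 to 4 of a word character, then a word character; then exactly 4 of a word character, then one or more of a word character (captured).
Matches: at [0:20] match ' aaaamm5XXiSObuMii4t', groups = (' ', 'aaaamm', 'buMii4t').
3 groups means the one result is a tuple of 3 captured strings — 1 here.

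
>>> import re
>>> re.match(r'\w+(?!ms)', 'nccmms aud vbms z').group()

The negative lookahead/lookbehind blocks any match where the forbidden context is present.
With `match`, the pattern is implicitly anchored at the beginning.
The match spans [0:6] → 'nccmms'.

'nccmms'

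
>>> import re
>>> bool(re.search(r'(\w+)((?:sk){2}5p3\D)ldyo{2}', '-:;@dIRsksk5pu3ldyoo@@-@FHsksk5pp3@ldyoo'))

False

This matches one or more of a word character (captured); then the literal 'sk' repeated 2 times, then the literal '5p3', then a non-digit (captured); then the literal 'ldy', then exactly 2 of a literal 'o'.
Unlike `match`, `search` isn't anchored — it looks for the pattern anywhere in the string.
Here nothing in the string fits, so the call returns None, and `bool(None)` is False.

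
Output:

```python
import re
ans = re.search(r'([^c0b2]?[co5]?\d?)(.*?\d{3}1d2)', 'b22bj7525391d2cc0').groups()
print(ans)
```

The match spans [0:14] → 'b22bj7525391d2'.
Captured: group 1 = '', group 2 = 'b22bj7525391d2'.

('', 'b22bj7525391d2')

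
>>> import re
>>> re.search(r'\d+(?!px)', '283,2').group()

The negative lookahead/lookbehind blocks any match where the forbidden context is present.
`re.search` tries every starting position until one works.
The match spans [0:3] → '283'.

'283'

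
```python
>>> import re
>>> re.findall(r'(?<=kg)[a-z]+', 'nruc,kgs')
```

['s']

Lookahead/lookbehind check context without consuming it, so the matched span excludes the asserted characters.
No capturing groups, so `findall` returns the 1 full match string.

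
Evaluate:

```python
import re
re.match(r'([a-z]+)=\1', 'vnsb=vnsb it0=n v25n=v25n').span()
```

(0, 9)

With `match`, the pattern is implicitly anchored at the beginning.
The match spans [0:9] → 'vnsb=vnsb'.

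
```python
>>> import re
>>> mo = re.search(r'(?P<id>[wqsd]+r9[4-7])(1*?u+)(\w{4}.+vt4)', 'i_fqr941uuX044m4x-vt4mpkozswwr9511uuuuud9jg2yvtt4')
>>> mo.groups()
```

The pattern matches one or more of one of [wqsd], then the literal 'r9', then a character in [4-7] (captured as 'id'); then zero or more of the literal '1' (lazy), then one or more of the literal 'u' (captured); then exactly 4 of a word character, then one or more of any character, then the literal 'vt4' (captured).
`re.search` scans for the first position where the pattern succeeds.
The match spans [3:21] → 'qr941uuX044m4x-vt4'.
Captured: group 1 = 'qr94', group 2 = '1uu', group 3 = 'X044m4x-vt4'.

('qr94', '1uu', 'X044m4x-vt4')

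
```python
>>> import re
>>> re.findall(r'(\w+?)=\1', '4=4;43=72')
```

['4']

A backreference is literal: `\1` must see the identical characters the first group matched.
One capturing group, so `findall` returns just the captured substring from the one match — 1 in all.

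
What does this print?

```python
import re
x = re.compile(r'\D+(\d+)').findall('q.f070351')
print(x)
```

['070351']

Pattern: one or more of a non-digit; then one or more of a digit (captured).
`findall` collects group 1 from the one match (1 total).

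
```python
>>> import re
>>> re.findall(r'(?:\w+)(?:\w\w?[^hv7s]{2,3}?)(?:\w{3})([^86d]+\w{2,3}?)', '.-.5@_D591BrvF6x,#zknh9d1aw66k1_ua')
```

['h9d1']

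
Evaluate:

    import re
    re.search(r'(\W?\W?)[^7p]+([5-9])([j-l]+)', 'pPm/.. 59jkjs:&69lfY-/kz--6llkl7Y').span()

(1, 31)

The match spans [1:31] → 'Pm/.. 59jkjs:&69lfY-/kz--6llkl'.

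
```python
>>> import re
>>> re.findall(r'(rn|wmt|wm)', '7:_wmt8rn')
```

Alternation isn't longest-match — the leftmost alternative that fits at this position is chosen.
One capturing group, so `findall` returns just the captured substring from each match — 2 in all.

['wmt', 'rn']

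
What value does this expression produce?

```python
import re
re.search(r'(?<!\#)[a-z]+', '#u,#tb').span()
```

A negative assertion filters positions out without eating any characters.
Unlike `match`, `search` isn't anchored — it looks for the pattern anywhere in the string.
The match spans [5:6] → 'b'.

(5, 6)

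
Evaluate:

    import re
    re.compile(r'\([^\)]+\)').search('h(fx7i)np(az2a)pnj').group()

'(fx7i)'

The match spans [1:7] → '(fx7i)'.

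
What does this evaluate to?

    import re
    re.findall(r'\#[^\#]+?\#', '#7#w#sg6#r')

Matches: at [0:3] → '#7#'; at [4:9] → '#sg6#'.
`findall` yields the raw match text (2 of them) because the pattern has no groups.

['#7#', '#sg6#']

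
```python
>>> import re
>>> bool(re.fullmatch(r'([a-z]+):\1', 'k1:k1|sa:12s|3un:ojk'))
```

`fullmatch` succeeds only if the pattern covers the string from start to end.
Here the pattern can't cover the whole string, so the call returns None, and `bool(None)` is False.

False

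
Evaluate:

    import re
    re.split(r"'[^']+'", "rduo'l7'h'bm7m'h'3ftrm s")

['rduo', 'h', "h'3ftrm s"]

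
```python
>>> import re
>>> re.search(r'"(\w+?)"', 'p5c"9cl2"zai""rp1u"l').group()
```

'"9cl2"'

The match spans [3:9] → '"9cl2"'.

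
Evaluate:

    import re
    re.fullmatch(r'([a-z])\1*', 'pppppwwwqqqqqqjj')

`re.fullmatch` is like wrapping the pattern in `^…$` (in single-line mode).
Here there's no way to consume every character, so the call returns None.

None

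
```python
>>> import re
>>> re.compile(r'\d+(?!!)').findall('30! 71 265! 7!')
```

`(?!…)`/`(?<!…)` only lets a position through if the neighbouring text does NOT match; no characters are consumed.
With no groups in the pattern, `findall` gives back each whole match — 3 here.

['3', '71', '26']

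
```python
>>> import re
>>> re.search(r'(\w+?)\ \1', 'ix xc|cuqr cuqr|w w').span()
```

After group 1 captures some text, `\1` only succeeds where that same text appears again.
Unlike `match`, `search` isn't anchored — it looks for the pattern anywhere in the string.
The match spans [1:4] → 'x x'.
Captured: group 1 = 'x'.

(1, 4)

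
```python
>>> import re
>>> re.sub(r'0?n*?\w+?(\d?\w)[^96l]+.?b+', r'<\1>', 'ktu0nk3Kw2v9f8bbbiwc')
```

'<9f>iwc'

This matches optionally the literal '0', then zero or more of a literal 'n' (lazy); then one or more of a word character (lazy); then optionally a digit, then a word character (captured); then one or more of any character except [96l], then optionally any character, then one or more of a literal 'b'.
Because the quantifier is non-greedy, it stops expanding at the earliest point where the rest of the pattern can succeed.
Matches: at [0:17] → 'ktu0nk3Kw2v9f8bbb'.
The replacement refers to a captured group, so each match is rewritten using its own captured text.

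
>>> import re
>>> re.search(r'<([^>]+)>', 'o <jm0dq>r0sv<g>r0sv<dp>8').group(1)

'jm0dq'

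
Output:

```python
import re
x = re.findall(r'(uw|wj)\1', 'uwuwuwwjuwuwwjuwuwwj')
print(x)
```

The backreference `\1` re-matches whatever the first group consumed, character for character.
One capturing group, so `findall` returns just the captured substring from each match — 3 in all.

['uw', 'uw', 'uw']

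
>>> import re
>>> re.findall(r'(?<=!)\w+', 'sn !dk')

The lookaround is zero-width — it requires the adjacent text to match without consuming it, so the asserted text isn't part of the match.
With no groups in the pattern, `findall` gives back each whole match — 1 here.

['dk']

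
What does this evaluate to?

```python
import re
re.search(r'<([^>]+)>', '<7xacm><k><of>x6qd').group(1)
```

`re.search` tries every starting position until one works.
The match spans [0:7] → '<7xacm>'.
Captured: group 1 = '7xacm'.

'7xacm'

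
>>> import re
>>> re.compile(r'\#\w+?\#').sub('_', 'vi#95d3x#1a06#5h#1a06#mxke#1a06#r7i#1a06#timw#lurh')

Every occurrence is swapped for '_'.

'vi_1a06_1a06_1a06_1a06_lurh'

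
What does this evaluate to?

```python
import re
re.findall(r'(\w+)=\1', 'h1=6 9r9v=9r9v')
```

['9r9v']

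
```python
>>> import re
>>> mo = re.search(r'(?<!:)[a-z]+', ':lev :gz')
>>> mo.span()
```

(2, 4)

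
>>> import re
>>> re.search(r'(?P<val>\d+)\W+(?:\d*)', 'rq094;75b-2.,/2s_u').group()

'094;75'

Pattern: one or more of a digit (captured as 'val'); then one or more of a non-word character; then zero or more of a digit (non-capturing group).
`search` walks the string left to right and returns the first match it finds.
The match spans [2:8] → '094;75'.
Captured: group 1 = '094'.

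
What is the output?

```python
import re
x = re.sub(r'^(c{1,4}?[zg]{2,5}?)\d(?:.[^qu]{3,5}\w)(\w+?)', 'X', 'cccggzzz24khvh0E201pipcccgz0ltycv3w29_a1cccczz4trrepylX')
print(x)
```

X01pipcccgz0ltycv3w29_a1cccczz4trrepylX

This matches anchored at the start of the string; then 1 to 4 of a literal 'c' (lazy), then 2 to 5 of one of [zg] (lazy) (captured); then a digit; then any character, then 3 to 5 of any character except [qu], then a word character (non-capturing group); then one or more of a word character (lazy) (captured).
Matches: at [0:17] → 'cccggzzz24khvh0E2'.
`sub` substitutes 'X' at each match site.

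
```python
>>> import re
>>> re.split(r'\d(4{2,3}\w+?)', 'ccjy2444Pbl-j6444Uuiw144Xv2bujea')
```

['ccjy', '444P', 'bl-j', '444U', 'uiw', '44X', 'v2bujea']

Because the quantifier is non-greedy, it stops expanding at the earliest point where the rest of the pattern can succeed.
`re.split` interleaves the captured-group text with the surrounding fragments.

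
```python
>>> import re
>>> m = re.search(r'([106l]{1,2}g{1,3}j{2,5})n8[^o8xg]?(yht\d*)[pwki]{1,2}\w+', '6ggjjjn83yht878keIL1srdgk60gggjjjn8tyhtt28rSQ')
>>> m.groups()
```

('6ggjjj', 'yht878')

Pattern: 1 to 2 of one of [106l], then 1 to 3 of a literal 'g', then 2 to 5 of the literal 'j' (captured); then the literal 'n8', then optionally any character except [o8xg]; then the literal 'yht', then zero or more of a digit (captured); then 1 to 2 of one of [pwki], then one or more of a word character.
`re.search` scans for the first position where the pattern succeeds.
The match spans [0:45] → '6ggjjjn83yht878keIL1srdgk60gggjjjn8tyhtt28rSQ'.
Captured: group 1 = '6ggjjj', group 2 = 'yht878'.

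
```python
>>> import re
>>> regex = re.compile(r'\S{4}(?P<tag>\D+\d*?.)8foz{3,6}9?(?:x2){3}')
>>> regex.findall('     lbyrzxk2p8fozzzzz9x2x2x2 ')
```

['zxk2p']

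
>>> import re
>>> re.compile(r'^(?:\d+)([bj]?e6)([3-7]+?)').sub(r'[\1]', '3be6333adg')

'[be6]33adg'

With the lazy modifier that quantifier settles for the fewest repetitions that let the rest of the pattern succeed (the atoms after it are unaffected and can still be greedy).
The replacement refers to a captured group, so each match is rewritten using its own captured text.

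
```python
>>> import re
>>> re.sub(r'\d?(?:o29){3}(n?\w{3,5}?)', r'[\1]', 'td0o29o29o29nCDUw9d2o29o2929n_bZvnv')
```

A non-greedy quantifier consumes as few characters as it can — just enough that the remainder of the pattern still matches from where it stops; whatever follows it matches normally.
The replacement refers to a captured group, so each match is rewritten using its own captured text.

'td[nCDU]w9d2o29o2929n_bZvnv'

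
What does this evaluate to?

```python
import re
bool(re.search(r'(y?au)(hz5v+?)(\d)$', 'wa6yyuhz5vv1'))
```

False

This matches optionally the literal 'y', then the literal 'au' (captured); then the literal 'hz5', then one or more of a literal 'v' (lazy) (captured); then a digit (captured); then anchored at the end.
`re.search` tries every starting position until one works.
Here the pattern never matches, so the call returns None, and `bool(None)` is False.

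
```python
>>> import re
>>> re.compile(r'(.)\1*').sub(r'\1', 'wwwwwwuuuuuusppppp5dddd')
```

'wusp5d'

`\1` is not a pattern — it's the concrete string captured by group 1, re-applied verbatim.
The replacement refers to a captured group, so each match is rewritten using its own captured text.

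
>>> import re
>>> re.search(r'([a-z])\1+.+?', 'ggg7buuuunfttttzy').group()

'ggg7'

A backreference is literal: `\1` must see the identical characters the first group matched.
The match spans [0:4] → 'ggg7'.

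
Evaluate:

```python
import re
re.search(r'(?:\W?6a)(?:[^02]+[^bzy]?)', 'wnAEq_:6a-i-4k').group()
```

This matches optionally a non-word character, then the literal '6a' (non-capturing group); then one or more of any character except [02], then optionally any character except [bzy] (non-capturing group).
The match spans [6:14] → ':6a-i-4k'.

':6a-i-4k'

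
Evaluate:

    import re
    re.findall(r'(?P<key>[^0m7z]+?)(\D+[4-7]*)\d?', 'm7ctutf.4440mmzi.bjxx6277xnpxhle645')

This matches one or more of any character except [0m7z] (lazy) (captured as 'key'); then one or more of a non-digit, then zero or more of a character in [4-7] (captured); then optionally a digit.
A non-greedy quantifier consumes as few characters as it can — just enough that the remainder of the pattern still matches from where it stops; whatever follows it matches normally.
Matches: at [2:12] match 'ctutf.4440', groups = ('c', 'tutf.444'); at [15:23] match 'i.bjxx62', groups = ('i', '.bjxx6'); at [25:35] match 'xnpxhle645', groups = ('x', 'npxhle645').
`findall` packs the 2 group values into a tuple for every match.

[('c', 'tutf.444'), ('i', '.bjxx6'), ('x', 'npxhle645')]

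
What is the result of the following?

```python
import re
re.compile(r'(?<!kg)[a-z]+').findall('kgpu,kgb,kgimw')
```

['kgpu', 'kgb', 'kgimw']

`(?!…)`/`(?<!…)` only lets a position through if the neighbouring text does NOT match; no characters are consumed.
Walking the string: at [0:4] → 'kgpu'; at [5:8] → 'kgb'; at [9:14] → 'kgimw'.
With no groups in the pattern, `findall` gives back each whole match — 3 here.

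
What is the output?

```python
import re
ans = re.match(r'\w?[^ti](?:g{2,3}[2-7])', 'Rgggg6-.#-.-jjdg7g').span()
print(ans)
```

(0, 6)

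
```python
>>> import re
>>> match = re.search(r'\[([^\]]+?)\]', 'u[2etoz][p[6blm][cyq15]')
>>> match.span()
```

The match spans [1:8] → '[2etoz]'.

(1, 8)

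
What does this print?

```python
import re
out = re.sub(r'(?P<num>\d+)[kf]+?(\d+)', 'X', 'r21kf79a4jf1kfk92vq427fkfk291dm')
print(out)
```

rXa4jfXvqXdm

The pattern matches one or more of a digit (captured as 'num'); then one or more of one of [kf] (lazy); then one or more of a digit (captured).
Matches: at [1:7] → '21kf79'; at [11:17] → '1kfk92'; at [19:29] → '427fkfk291'.
Each match is replaced by 'X'.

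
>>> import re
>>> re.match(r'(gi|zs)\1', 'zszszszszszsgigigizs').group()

'zszs'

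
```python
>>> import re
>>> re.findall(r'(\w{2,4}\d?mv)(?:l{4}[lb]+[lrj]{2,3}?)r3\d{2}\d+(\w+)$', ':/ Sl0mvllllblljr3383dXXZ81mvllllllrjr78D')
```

Pattern: 2 to 4 of a word character, then optionally a digit, then the literal 'mv' (captured); then exactly 4 of the literal 'l', then one or more of one of [lb], then 2 to 3 of one of [lrj] (lazy) (non-capturing group); then the literal 'r3', then exactly 2 of a digit, then one or more of a digit; then one or more of a word character (captured); then anchored at the end.
Scanning left to right: at [3:41] match 'Sl0mvllllblljr3383dXXZ81mvllllllrjr78D', groups = ('Sl0mv', 'dXXZ81mvllllllrjr78D').
Multiple groups make `findall` return tuples — one 2-tuple for the one match.

[('Sl0mv', 'dXXZ81mvllllllrjr78D')]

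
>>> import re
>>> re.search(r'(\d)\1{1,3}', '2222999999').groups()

('2',)

The match spans [0:4] → '2222'.
Captured: group 1 = '2'.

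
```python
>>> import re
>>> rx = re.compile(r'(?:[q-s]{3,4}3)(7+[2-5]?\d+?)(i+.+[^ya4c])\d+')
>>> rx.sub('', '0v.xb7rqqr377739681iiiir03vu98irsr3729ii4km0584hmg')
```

Pattern: 3 to 4 of a character in [q-s], then the literal '3' (non-capturing group); then one or more of the literal '7', then optionally a character in [2-5], then one or more of a digit (lazy) (captured); then one or more of a literal 'i', then one or more of any character, then any character except [ya4c] (captured); then one or more of a digit.
Matches: at [6:47] → 'rqqr377739681iiiir03vu98irsr3729ii4km0584'.
Every occurrence is swapped for ''.

'0v.xb7hmg'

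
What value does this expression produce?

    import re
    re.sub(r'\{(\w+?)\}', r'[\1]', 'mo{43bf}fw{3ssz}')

'mo[43bf]fw[3ssz]'

Matches: at [2:8] → '{43bf}'; at [10:16] → '{3ssz}'.
`\1` in the replacement pulls in group 1's text for each match.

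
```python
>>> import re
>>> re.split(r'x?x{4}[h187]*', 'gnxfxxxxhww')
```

Pattern: optionally a literal 'x', then exactly 4 of a literal 'x'; then zero or more of one of [h187].
Matches to split on: at [4:9] → 'xxxxh'.
The string is cut at each match, leaving 2 pieces.

['gnxf', 'ww']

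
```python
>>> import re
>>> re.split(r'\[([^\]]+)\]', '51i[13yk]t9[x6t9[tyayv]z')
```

Matches to split on: at [3:9] → '[13yk]'; at [11:23] → '[x6t9[tyayv]'.
With a capturing group present, the delimiter's captured portion is kept in the result list.

['51i', '13yk', 't9', 'x6t9[tyayv', 'z']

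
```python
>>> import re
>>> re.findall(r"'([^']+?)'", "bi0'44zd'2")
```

['44zd']

With a single group, `findall` returns only what that group captured — 1 item.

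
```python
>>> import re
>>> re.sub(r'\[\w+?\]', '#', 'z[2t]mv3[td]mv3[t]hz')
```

'z#mv3#mv3#hz'

Each match is replaced by '#'.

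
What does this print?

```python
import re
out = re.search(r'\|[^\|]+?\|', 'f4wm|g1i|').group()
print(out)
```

|g1i|

`re.search` scans for the first position where the pattern succeeds.
The match spans [4:9] → '|g1i|'.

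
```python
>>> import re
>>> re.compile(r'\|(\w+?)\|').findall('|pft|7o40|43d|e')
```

With a single group, `findall` returns only what that group captured — 2 items.

['pft', '43d']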